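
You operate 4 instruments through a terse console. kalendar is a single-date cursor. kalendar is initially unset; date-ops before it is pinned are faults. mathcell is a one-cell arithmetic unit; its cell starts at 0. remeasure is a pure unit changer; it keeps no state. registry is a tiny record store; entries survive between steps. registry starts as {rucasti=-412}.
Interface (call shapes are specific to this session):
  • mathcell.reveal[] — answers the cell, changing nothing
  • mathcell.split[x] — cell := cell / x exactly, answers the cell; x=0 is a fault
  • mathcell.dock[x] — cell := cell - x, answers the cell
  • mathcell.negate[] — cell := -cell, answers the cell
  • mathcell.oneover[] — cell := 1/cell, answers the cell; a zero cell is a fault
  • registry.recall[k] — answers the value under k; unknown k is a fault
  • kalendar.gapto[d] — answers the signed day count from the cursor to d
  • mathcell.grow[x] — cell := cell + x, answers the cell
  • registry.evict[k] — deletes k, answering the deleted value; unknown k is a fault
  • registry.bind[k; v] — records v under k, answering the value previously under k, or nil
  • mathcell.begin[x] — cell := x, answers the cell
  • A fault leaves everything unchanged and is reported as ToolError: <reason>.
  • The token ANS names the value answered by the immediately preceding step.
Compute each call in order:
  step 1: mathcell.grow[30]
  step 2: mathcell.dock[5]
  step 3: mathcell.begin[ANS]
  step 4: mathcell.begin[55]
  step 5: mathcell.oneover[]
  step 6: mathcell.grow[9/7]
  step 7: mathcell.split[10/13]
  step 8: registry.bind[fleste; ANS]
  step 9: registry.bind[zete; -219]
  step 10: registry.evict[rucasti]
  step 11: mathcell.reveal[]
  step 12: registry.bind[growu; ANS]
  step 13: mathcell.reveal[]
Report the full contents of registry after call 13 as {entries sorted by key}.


$ mathcell.grow x='30'
[out] 30
$ mathcell.dock x='5'
[out] 25
$ mathcell.begin x='ANS'
[out] 25
$ mathcell.begin x='55'
[out] 55
$ mathcell.oneover
[out] 1/55
$ mathcell.grow x='9/7'
[out] 502/385
$ mathcell.split x='10/13'
[out] 3263/1925
$ registry.bind k='fleste' v='ANS'
[out] nil
$ registry.bind k='zete' v='-219'
[out] nil
$ registry.evict k='rucasti'
[out] -412
$ mathcell.reveal
[out] 3263/1925
$ registry.bind k='growu' v='ANS'
[out] nil
$ mathcell.reveal
[out] 3263/1925

Answer: {fleste=3263/1925, growu=3263/1925, zete=-219}


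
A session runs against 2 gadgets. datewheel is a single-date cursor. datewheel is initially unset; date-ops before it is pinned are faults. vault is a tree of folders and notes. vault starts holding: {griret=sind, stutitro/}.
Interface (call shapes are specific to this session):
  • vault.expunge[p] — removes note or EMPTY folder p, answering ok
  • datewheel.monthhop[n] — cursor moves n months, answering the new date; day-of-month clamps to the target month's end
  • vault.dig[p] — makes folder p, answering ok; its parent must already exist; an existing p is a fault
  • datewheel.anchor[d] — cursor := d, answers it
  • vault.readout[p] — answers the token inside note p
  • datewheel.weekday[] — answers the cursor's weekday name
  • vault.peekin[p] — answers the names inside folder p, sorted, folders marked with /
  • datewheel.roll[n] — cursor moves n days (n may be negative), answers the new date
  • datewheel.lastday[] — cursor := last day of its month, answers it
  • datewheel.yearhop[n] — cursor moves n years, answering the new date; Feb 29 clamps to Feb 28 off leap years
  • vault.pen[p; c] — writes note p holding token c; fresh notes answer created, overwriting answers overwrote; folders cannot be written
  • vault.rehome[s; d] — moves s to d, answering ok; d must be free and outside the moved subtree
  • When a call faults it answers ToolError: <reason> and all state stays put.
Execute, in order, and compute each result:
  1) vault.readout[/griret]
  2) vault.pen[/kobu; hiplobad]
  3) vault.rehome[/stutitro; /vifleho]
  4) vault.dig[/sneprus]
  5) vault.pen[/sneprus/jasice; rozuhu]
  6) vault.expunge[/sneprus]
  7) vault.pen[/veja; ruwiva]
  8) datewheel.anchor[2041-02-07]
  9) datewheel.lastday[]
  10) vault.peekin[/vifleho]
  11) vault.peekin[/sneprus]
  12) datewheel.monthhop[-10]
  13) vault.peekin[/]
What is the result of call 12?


Answer: 2040-04-28

Derivation:
$ readout p: /griret
  sind
$ pen p: /kobu c: hiplobad
  created
$ rehome s: /stutitro d: /vifleho
  ok
$ dig p: /sneprus
  ok
$ pen p: /sneprus/jasice c: rozuhu
  created
$ expunge p: /sneprus
  ToolError: not empty
$ pen p: /veja c: ruwiva
  created
$ anchor d: 2041-02-07
  2041-02-07
$ lastday
  2041-02-28
$ peekin p: /vifleho
  []
$ peekin p: /sneprus
  [jasice]
$ monthhop n: -10
  2040-04-28
$ peekin p: /
  [griret, kobu, sneprus/, veja, vifleho/]


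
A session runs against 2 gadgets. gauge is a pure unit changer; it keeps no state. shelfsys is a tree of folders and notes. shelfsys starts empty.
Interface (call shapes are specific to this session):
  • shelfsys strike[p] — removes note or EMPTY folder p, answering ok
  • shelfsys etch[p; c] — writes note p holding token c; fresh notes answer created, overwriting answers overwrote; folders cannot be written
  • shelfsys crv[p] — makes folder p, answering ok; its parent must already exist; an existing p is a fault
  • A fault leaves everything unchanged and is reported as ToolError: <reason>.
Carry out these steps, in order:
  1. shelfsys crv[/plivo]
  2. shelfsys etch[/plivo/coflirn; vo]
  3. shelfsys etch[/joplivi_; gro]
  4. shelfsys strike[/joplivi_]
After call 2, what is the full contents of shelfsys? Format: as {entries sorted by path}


! shelfsys crv(p: /plivo) ~> ok
! shelfsys etch(p: /plivo/coflirn, c: vo) ~> created
! shelfsys etch(p: /joplivi_, c: gro) ~> created
! shelfsys strike(p: /joplivi_) ~> ok

Answer: {plivo/, plivo/coflirn=vo}


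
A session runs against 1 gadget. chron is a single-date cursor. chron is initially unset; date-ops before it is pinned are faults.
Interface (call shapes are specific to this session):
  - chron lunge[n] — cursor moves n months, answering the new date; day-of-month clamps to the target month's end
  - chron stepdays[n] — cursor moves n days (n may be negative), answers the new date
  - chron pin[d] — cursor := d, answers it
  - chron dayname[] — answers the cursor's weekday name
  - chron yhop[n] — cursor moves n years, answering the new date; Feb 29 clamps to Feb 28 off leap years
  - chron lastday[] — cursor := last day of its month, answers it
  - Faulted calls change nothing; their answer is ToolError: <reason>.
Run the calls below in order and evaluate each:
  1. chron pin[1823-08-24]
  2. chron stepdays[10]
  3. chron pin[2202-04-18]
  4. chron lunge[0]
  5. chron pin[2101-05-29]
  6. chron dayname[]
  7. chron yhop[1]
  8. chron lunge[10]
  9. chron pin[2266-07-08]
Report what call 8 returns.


Answer: 2103-03-29

Derivation:
[in] chron pin d='1823-08-24'
:: 1823-08-24
[in] chron stepdays n='10'
:: 1823-09-03
[in] chron pin d='2202-04-18'
:: 2202-04-18
[in] chron lunge n='0'
:: 2202-04-18
[in] chron pin d='2101-05-29'
:: 2101-05-29
[in] chron dayname
:: Sunday
[in] chron yhop n='1'
:: 2102-05-29
[in] chron lunge n='10'
:: 2103-03-29
[in] chron pin d='2266-07-08'
:: 2266-07-08


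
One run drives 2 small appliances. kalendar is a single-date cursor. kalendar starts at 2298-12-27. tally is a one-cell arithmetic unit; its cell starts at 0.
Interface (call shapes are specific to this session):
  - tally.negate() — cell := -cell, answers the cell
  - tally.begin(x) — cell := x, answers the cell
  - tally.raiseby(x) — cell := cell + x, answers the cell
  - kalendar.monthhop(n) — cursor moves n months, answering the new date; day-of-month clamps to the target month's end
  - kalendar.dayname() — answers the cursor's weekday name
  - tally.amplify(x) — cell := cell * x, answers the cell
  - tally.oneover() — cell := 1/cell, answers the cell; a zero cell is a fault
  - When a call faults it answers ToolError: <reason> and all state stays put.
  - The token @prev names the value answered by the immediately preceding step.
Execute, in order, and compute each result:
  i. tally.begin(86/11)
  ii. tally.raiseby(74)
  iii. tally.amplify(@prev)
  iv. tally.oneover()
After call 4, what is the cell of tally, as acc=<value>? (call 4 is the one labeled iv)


CALL tally.begin[x=86/11]
RET  86/11
CALL tally.raiseby[x=74]
RET  900/11
CALL tally.amplify[x=@prev]
RET  810000/121
CALL tally.oneover[]
RET  121/810000

Answer: acc=121/810000


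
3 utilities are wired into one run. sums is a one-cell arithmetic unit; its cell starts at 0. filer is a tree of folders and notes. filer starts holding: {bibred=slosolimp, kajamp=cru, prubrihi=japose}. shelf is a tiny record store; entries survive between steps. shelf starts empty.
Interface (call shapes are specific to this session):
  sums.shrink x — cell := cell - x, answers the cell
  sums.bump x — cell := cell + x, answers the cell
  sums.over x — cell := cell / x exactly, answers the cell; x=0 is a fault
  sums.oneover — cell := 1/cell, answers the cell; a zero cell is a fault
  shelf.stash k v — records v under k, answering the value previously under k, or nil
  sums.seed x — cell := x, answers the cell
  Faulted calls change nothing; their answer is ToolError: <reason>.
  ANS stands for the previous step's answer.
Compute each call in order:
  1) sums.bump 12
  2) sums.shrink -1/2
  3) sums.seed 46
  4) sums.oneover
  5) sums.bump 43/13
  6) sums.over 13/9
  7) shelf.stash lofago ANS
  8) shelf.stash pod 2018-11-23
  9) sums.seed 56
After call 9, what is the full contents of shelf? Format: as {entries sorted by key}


Answer: {lofago=17919/7774, pod=2018-11-23}

Derivation:
Act: sums.bump[x: 12]
Obs: 12
Act: sums.shrink[x: -1/2]
Obs: 25/2
Act: sums.seed[x: 46]
Obs: 46
Act: sums.oneover[]
Obs: 1/46
Act: sums.bump[x: 43/13]
Obs: 1991/598
Act: sums.over[x: 13/9]
Obs: 17919/7774
Act: shelf.stash[k: lofago; v: ANS]
Obs: nil
Act: shelf.stash[k: pod; v: 2018-11-23]
Obs: nil
Act: sums.seed[x: 56]
Obs: 56


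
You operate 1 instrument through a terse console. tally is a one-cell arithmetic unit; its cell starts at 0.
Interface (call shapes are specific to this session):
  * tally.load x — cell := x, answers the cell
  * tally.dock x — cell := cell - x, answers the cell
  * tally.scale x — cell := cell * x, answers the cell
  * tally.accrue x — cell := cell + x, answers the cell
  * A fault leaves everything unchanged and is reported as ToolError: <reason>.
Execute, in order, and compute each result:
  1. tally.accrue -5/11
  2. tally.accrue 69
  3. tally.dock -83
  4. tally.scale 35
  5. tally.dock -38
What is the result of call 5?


CALL accrue[x: -5/11]
RET  -5/11
CALL accrue[x: 69]
RET  754/11
CALL dock[x: -83]
RET  1667/11
CALL scale[x: 35]
RET  58345/11
CALL dock[x: -38]
RET  58763/11

Answer: 58763/11


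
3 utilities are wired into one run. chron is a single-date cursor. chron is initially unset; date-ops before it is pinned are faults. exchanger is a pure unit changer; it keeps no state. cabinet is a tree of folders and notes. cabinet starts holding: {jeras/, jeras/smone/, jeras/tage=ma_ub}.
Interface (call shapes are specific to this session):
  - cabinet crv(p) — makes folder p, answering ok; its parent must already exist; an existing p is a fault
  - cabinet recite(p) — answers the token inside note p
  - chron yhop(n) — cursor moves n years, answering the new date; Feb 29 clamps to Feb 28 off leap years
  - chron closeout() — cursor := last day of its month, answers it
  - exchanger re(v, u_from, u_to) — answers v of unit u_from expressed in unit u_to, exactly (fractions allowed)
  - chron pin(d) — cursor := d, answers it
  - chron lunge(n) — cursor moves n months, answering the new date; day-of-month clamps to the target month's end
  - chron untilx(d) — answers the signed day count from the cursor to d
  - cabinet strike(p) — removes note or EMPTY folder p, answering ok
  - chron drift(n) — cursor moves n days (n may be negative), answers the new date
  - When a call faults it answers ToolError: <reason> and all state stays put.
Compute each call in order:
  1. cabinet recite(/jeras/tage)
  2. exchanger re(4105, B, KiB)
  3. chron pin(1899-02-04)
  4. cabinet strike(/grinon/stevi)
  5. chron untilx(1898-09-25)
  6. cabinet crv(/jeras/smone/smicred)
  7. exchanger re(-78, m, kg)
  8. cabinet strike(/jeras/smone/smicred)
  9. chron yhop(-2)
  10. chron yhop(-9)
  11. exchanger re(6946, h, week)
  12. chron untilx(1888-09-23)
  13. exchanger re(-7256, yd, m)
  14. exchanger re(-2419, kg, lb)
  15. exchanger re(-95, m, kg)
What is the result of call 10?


Answer: 1888-02-04

Derivation:
Step: cabinet recite[/jeras/tage]
Result: ma_ub
Step: exchanger re[4105; B; KiB]
Result: 4105/1024
Step: chron pin[1899-02-04]
Result: 1899-02-04
Step: cabinet strike[/grinon/stevi]
Result: ToolError: not found
Step: chron untilx[1898-09-25]
Result: -132
Step: cabinet crv[/jeras/smone/smicred]
Result: ok
Step: exchanger re[-78; m; kg]
Result: ToolError: incompatible units
Step: cabinet strike[/jeras/smone/smicred]
Result: ok
Step: chron yhop[-2]
Result: 1897-02-04
Step: chron yhop[-9]
Result: 1888-02-04
Step: exchanger re[6946; h; week]
Result: 3473/84
Step: chron untilx[1888-09-23]
Result: 232
Step: exchanger re[-7256; yd; m]
Result: -4146804/625
Step: exchanger re[-2419; kg; lb]
Result: -241900000000/45359237
Step: exchanger re[-95; m; kg]
Result: ToolError: incompatible units


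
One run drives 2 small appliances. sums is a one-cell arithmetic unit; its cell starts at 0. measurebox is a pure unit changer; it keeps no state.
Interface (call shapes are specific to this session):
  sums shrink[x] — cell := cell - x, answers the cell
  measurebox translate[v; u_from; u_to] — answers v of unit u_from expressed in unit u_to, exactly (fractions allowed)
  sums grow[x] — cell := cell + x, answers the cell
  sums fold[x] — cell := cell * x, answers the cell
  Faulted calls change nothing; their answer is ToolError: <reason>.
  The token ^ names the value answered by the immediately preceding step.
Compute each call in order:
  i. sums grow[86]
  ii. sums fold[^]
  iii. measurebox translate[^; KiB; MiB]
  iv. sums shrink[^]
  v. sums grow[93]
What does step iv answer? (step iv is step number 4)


Do: sums grow[x: 86]
See: 86
Do: sums fold[x: ^]
See: 7396
Do: measurebox translate[v: ^; u_from: KiB; u_to: MiB]
See: 1849/256
Do: sums shrink[x: ^]
See: 1891527/256
Do: sums grow[x: 93]
See: 1915335/256

Answer: 1891527/256


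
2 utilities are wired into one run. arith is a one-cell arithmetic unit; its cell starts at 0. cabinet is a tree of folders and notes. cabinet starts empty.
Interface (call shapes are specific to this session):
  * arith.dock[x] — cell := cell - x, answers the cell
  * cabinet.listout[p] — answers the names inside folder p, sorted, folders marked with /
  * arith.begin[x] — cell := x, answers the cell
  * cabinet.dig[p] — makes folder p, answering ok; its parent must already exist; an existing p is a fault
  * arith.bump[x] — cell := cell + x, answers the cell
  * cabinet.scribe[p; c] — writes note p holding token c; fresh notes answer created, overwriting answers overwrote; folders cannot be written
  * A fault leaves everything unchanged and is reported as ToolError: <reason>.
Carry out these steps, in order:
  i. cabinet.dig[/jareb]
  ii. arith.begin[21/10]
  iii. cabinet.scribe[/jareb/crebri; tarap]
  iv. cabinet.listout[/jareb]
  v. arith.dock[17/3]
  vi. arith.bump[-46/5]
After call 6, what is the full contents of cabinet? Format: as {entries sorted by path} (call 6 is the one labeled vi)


Answer: {jareb/, jareb/crebri=tarap}

Derivation:
# cabinet.dig(p: /jareb) -> ok
# arith.begin(x: 21/10) -> 21/10
# cabinet.scribe(p: /jareb/crebri, c: tarap) -> created
# cabinet.listout(p: /jareb) -> [crebri]
# arith.dock(x: 17/3) -> -107/30
# arith.bump(x: -46/5) -> -383/30


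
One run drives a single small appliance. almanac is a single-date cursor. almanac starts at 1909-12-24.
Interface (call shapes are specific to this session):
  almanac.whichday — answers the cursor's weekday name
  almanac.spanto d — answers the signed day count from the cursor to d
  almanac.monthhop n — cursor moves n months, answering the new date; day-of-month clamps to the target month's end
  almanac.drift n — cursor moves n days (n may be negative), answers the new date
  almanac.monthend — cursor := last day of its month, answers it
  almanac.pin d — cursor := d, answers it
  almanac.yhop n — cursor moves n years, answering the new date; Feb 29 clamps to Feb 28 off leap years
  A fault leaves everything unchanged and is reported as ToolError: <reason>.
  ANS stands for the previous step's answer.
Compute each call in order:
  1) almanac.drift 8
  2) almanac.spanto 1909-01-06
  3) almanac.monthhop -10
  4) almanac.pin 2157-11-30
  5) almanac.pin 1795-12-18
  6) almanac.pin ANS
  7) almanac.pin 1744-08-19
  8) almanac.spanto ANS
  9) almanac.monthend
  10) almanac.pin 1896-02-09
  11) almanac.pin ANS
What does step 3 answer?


Answer: 1909-03-01

Derivation:
// 1. almanac.drift(8) ~> 1910-01-01
// 2. almanac.spanto(1909-01-06) ~> -360
// 3. almanac.monthhop(-10) ~> 1909-03-01
// 4. almanac.pin(2157-11-30) ~> 2157-11-30
// 5. almanac.pin(1795-12-18) ~> 1795-12-18
// 6. almanac.pin(ANS) ~> 1795-12-18
// 7. almanac.pin(1744-08-19) ~> 1744-08-19
// 8. almanac.spanto(ANS) ~> 0
// 9. almanac.monthend() ~> 1744-08-31
// 10. almanac.pin(1896-02-09) ~> 1896-02-09
// 11. almanac.pin(ANS) ~> 1896-02-09


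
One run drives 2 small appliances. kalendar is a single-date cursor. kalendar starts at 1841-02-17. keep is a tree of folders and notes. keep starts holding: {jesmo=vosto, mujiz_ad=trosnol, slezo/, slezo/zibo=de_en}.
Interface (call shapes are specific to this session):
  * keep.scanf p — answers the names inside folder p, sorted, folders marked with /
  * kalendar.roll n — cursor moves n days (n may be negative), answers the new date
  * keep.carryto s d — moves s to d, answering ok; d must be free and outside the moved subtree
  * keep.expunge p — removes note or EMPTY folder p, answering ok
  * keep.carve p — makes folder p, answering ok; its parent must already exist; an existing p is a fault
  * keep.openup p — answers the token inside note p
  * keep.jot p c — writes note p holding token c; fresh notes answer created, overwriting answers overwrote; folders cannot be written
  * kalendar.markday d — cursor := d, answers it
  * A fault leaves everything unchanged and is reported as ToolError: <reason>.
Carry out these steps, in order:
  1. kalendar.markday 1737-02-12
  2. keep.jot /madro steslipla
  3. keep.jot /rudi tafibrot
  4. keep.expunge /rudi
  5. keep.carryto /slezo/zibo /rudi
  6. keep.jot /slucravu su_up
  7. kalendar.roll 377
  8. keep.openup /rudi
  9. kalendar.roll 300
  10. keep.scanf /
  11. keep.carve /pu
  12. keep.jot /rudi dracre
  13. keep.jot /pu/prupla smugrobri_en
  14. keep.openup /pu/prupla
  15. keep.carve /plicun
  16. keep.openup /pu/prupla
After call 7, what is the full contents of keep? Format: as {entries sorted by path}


~$ kalendar.markday d='1737-02-12'
  1737-02-12
~$ keep.jot p='/madro' c='steslipla'
  created
~$ keep.jot p='/rudi' c='tafibrot'
  created
~$ keep.expunge p='/rudi'
  ok
~$ keep.carryto s='/slezo/zibo' d='/rudi'
  ok
~$ keep.jot p='/slucravu' c='su_up'
  created
~$ kalendar.roll n='377'
  1738-02-24
~$ keep.openup p='/rudi'
  de_en
~$ kalendar.roll n='300'
  1738-12-21
~$ keep.scanf p='/'
  [jesmo, madro, mujiz_ad, rudi, slezo/, slucravu]
~$ keep.carve p='/pu'
  ok
~$ keep.jot p='/rudi' c='dracre'
  overwrote
~$ keep.jot p='/pu/prupla' c='smugrobri_en'
  created
~$ keep.openup p='/pu/prupla'
  smugrobri_en
~$ keep.carve p='/plicun'
  ok
~$ keep.openup p='/pu/prupla'
  smugrobri_en

Answer: {jesmo=vosto, madro=steslipla, mujiz_ad=trosnol, rudi=de_en, slezo/, slucravu=su_up}


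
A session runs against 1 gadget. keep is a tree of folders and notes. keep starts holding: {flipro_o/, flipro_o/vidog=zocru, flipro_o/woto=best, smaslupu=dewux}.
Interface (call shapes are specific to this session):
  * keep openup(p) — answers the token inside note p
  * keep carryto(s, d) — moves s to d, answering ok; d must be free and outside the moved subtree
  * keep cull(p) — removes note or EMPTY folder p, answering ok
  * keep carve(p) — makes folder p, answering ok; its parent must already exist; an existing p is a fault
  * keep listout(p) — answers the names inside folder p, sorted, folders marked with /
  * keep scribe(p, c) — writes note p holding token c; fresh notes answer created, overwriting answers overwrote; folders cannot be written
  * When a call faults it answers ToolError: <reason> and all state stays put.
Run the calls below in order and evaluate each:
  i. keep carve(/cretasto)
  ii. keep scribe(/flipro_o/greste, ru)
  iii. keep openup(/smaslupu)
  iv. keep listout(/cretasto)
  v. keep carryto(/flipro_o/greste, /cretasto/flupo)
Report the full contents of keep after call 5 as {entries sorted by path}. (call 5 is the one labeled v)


Answer: {cretasto/, cretasto/flupo=ru, flipro_o/, flipro_o/vidog=zocru, flipro_o/woto=best, smaslupu=dewux}

Derivation:
==> keep carve(p='/cretasto')
<== ok
==> keep scribe(p='/flipro_o/greste', c='ru')
<== created
==> keep openup(p='/smaslupu')
<== dewux
==> keep listout(p='/cretasto')
<== []
==> keep carryto(s='/flipro_o/greste', d='/cretasto/flupo')
<== ok


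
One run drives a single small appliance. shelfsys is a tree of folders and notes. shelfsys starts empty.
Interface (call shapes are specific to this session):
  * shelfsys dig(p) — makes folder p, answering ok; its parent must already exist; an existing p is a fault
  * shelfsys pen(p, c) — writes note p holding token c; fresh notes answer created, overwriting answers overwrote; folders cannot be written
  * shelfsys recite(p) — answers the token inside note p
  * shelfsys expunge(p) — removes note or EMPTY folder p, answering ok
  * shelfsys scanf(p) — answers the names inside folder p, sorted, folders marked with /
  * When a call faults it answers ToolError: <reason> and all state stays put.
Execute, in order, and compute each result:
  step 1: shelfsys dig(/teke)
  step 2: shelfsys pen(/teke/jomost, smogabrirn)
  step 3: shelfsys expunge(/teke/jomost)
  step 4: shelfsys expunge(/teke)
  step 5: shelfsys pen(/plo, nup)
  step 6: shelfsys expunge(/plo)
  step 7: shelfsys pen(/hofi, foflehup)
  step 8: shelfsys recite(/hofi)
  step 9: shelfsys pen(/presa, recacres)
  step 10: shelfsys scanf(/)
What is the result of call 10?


Answer: [hofi, presa]

Derivation:
Act: shelfsys dig[p: /teke]
Obs: ok
Act: shelfsys pen[p: /teke/jomost; c: smogabrirn]
Obs: created
Act: shelfsys expunge[p: /teke/jomost]
Obs: ok
Act: shelfsys expunge[p: /teke]
Obs: ok
Act: shelfsys pen[p: /plo; c: nup]
Obs: created
Act: shelfsys expunge[p: /plo]
Obs: ok
Act: shelfsys pen[p: /hofi; c: foflehup]
Obs: created
Act: shelfsys recite[p: /hofi]
Obs: foflehup
Act: shelfsys pen[p: /presa; c: recacres]
Obs: created
Act: shelfsys scanf[p: /]
Obs: [hofi, presa]


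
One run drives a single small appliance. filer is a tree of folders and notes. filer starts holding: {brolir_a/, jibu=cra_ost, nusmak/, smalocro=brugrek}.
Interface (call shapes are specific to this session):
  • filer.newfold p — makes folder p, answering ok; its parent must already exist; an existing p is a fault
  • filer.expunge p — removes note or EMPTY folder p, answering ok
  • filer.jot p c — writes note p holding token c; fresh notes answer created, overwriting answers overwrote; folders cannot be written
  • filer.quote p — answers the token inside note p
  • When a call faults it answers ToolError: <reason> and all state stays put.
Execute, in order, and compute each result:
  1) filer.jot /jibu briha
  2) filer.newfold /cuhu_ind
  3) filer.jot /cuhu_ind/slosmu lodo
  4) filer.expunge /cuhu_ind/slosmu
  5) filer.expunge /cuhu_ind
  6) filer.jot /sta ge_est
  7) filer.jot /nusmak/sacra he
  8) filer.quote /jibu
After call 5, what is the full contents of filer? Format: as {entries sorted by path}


Answer: {brolir_a/, jibu=briha, nusmak/, smalocro=brugrek}

Derivation:
>> filer.jot(p='/jibu', c='briha')
<< overwrote
>> filer.newfold(p='/cuhu_ind')
<< ok
>> filer.jot(p='/cuhu_ind/slosmu', c='lodo')
<< created
>> filer.expunge(p='/cuhu_ind/slosmu')
<< ok
>> filer.expunge(p='/cuhu_ind')
<< ok
>> filer.jot(p='/sta', c='ge_est')
<< created
>> filer.jot(p='/nusmak/sacra', c='he')
<< created
>> filer.quote(p='/jibu')
<< briha


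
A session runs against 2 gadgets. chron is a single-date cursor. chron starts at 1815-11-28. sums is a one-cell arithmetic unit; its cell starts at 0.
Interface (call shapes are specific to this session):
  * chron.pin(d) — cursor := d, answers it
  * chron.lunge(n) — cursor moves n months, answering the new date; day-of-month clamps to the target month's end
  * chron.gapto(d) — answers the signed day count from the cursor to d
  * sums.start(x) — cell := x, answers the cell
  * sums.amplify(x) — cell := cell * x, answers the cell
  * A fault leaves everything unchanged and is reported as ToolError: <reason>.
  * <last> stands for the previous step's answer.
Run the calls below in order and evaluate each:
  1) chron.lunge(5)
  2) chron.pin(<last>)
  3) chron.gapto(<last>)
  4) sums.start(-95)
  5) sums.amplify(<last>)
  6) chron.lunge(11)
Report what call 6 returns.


Answer: 1817-03-28

Derivation:
[in] chron.lunge n: 5
  1816-04-28
[in] chron.pin d: <last>
  1816-04-28
[in] chron.gapto d: <last>
  0
[in] sums.start x: -95
  -95
[in] sums.amplify x: <last>
  9025
[in] chron.lunge n: 11
  1817-03-28


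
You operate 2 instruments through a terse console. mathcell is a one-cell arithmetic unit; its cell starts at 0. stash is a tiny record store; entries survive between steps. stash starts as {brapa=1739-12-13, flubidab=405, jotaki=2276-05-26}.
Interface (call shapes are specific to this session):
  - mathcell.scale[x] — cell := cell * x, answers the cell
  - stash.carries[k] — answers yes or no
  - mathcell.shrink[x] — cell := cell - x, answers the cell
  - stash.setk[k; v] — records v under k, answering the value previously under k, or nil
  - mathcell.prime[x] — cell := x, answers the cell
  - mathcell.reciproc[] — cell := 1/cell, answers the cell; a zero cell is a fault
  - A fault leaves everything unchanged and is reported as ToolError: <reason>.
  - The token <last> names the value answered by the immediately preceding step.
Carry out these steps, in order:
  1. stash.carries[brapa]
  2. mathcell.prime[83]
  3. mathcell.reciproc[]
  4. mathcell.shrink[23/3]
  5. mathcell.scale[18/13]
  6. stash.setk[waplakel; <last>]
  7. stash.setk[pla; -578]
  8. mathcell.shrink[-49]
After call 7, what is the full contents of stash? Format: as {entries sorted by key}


! 1. carries(k→brapa) : yes
! 2. prime(x→83) : 83
! 3. reciproc() : 1/83
! 4. shrink(x→23/3) : -1906/249
! 5. scale(x→18/13) : -11436/1079
! 6. setk(k→waplakel, v→<last>) : nil
! 7. setk(k→pla, v→-578) : nil
! 8. shrink(x→-49) : 41435/1079

Answer: {brapa=1739-12-13, flubidab=405, jotaki=2276-05-26, pla=-578, waplakel=-11436/1079}


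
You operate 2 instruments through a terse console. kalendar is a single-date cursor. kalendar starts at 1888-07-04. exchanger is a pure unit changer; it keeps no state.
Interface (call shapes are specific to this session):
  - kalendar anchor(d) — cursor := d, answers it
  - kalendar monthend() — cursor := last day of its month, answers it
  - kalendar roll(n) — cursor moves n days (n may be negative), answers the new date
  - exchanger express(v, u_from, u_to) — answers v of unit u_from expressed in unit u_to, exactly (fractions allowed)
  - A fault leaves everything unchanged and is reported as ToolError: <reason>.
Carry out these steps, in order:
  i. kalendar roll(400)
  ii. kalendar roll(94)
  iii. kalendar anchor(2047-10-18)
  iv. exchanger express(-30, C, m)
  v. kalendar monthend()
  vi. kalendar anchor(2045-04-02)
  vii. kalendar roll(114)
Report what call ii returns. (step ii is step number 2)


Answer: 1889-11-10

Derivation:
% kalendar roll n=400
[out] 1889-08-08
% kalendar roll n=94
[out] 1889-11-10
% kalendar anchor d=2047-10-18
[out] 2047-10-18
% exchanger express v=-30 u_from=C u_to=m
[out] ToolError: incompatible units
% kalendar monthend
[out] 2047-10-31
% kalendar anchor d=2045-04-02
[out] 2045-04-02
% kalendar roll n=114
[out] 2045-07-25


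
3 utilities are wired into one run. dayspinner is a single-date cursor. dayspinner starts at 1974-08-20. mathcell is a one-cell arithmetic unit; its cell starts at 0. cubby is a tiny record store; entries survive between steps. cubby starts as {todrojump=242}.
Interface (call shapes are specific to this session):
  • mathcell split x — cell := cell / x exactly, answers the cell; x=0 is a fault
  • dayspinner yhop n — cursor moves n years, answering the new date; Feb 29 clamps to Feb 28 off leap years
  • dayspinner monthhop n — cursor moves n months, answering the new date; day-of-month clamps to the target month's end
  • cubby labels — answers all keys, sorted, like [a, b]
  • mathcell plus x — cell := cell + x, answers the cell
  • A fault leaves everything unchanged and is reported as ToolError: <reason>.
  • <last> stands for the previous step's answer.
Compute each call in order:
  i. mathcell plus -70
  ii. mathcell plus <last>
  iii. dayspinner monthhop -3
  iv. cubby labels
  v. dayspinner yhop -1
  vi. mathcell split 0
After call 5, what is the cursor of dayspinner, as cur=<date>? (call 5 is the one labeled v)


Answer: cur=1973-05-20

Derivation:
% mathcell plus(-70) => -70
% mathcell plus(<last>) => -140
% dayspinner monthhop(-3) => 1974-05-20
% cubby labels() => [todrojump]
% dayspinner yhop(-1) => 1973-05-20
% mathcell split(0) => ToolError: division by zero


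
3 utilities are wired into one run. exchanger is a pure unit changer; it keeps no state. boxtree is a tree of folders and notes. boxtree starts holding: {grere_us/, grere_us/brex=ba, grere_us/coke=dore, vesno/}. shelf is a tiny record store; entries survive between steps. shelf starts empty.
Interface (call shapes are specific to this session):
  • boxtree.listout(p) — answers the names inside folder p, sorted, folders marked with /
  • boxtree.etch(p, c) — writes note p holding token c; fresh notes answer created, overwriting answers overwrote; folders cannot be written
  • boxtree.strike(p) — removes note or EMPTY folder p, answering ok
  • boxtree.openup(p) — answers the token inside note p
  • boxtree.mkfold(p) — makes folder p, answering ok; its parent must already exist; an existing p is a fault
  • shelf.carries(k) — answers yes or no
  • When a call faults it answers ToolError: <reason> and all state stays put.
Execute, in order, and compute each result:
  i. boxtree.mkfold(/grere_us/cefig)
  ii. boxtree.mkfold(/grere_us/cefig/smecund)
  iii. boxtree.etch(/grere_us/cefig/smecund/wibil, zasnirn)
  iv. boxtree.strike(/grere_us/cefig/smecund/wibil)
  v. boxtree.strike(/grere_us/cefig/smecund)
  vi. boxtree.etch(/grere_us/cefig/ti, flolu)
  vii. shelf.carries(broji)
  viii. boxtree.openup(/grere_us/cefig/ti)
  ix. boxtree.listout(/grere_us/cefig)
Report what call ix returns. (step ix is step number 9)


>> mkfold(p='/grere_us/cefig')
<< ok
>> mkfold(p='/grere_us/cefig/smecund')
<< ok
>> etch(p='/grere_us/cefig/smecund/wibil', c='zasnirn')
<< created
>> strike(p='/grere_us/cefig/smecund/wibil')
<< ok
>> strike(p='/grere_us/cefig/smecund')
<< ok
>> etch(p='/grere_us/cefig/ti', c='flolu')
<< created
>> carries(k='broji')
<< no
>> openup(p='/grere_us/cefig/ti')
<< flolu
>> listout(p='/grere_us/cefig')
<< [ti]

Answer: [ti]


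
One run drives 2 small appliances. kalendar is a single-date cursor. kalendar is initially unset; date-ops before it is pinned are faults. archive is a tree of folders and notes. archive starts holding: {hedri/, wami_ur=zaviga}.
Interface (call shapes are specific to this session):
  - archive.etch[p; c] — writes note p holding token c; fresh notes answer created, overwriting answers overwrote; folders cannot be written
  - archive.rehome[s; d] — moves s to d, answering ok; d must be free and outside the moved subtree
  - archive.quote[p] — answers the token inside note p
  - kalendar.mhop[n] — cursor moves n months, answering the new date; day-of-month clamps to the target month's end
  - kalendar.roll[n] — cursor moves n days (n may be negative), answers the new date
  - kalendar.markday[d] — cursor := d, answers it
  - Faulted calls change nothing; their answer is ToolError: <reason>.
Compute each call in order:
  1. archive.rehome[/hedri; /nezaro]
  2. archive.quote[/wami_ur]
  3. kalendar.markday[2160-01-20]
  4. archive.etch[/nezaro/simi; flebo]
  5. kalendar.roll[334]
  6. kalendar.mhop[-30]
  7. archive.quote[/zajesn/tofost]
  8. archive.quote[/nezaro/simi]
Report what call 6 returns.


Answer: 2158-06-19

Derivation:
% archive.rehome s=/hedri d=/nezaro
  ok
% archive.quote p=/wami_ur
  zaviga
% kalendar.markday d=2160-01-20
  2160-01-20
% archive.etch p=/nezaro/simi c=flebo
  created
% kalendar.roll n=334
  2160-12-19
% kalendar.mhop n=-30
  2158-06-19
% archive.quote p=/zajesn/tofost
  ToolError: not found
% archive.quote p=/nezaro/simi
  flebo


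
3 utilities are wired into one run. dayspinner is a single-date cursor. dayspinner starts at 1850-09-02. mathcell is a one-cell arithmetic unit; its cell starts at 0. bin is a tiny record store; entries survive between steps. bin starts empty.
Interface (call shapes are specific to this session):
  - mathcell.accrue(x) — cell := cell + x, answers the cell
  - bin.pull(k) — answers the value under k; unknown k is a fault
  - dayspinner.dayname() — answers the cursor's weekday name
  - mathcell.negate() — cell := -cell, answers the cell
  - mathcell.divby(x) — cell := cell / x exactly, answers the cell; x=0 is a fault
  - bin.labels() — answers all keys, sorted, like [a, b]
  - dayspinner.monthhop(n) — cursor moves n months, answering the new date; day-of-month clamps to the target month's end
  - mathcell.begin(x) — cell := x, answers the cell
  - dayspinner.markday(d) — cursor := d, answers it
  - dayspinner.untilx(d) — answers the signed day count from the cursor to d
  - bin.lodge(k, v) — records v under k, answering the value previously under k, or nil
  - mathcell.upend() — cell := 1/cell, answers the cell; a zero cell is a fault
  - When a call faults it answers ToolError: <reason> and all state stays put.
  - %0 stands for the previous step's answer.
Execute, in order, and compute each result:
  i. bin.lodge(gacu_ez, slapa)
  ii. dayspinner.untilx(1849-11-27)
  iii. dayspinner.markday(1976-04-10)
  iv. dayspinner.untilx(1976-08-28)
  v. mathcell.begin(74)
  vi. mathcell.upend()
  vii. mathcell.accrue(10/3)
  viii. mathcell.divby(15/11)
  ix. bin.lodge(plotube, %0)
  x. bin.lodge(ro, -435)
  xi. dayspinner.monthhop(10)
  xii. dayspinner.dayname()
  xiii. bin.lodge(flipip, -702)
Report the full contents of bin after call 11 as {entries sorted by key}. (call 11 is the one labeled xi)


Answer: {gacu_ez=slapa, plotube=8173/3330, ro=-435}

Derivation:
I invoke bin.lodge passing gacu_ez, slapa, and see nil.
I try dayspinner.untilx passing 1849-11-27, → -279.
Calling dayspinner.markday passing 1976-04-10, yielding 1976-04-10.
I run dayspinner.untilx passing 1976-08-28, which returns 140.
I use mathcell.begin passing 74: 74.
Now I run mathcell.upend(), and get 1/74.
Invoking mathcell.accrue passing 10/3, → 743/222.
Then mathcell.divby passing 15/11, yielding 8173/3330.
I try bin.lodge passing plotube, %0, → nil.
Now I run bin.lodge passing ro, -435, giving nil.
I invoke dayspinner.monthhop passing 10, — result: 1977-02-10.
Now I run dayspinner.dayname(): Thursday.
Invoking bin.lodge passing flipip, -702, and observe nil.


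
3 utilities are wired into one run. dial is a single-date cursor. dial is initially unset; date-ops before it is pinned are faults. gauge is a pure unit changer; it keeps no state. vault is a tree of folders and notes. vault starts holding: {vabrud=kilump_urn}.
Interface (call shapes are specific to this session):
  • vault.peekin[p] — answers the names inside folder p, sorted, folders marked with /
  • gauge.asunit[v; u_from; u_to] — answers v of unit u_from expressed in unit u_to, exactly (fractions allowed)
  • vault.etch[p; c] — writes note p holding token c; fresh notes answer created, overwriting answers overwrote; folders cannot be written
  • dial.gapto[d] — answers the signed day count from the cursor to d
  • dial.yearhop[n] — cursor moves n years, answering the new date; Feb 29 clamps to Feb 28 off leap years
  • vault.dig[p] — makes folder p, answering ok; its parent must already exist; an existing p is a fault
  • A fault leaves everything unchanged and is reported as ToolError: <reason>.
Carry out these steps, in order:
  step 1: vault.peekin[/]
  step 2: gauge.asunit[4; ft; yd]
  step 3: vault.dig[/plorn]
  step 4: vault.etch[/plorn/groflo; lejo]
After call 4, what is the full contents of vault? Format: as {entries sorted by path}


~$ vault.peekin p: /
[out] [vabrud]
~$ gauge.asunit v: 4 u_from: ft u_to: yd
[out] 4/3
~$ vault.dig p: /plorn
[out] ok
~$ vault.etch p: /plorn/groflo c: lejo
[out] created

Answer: {plorn/, plorn/groflo=lejo, vabrud=kilump_urn}


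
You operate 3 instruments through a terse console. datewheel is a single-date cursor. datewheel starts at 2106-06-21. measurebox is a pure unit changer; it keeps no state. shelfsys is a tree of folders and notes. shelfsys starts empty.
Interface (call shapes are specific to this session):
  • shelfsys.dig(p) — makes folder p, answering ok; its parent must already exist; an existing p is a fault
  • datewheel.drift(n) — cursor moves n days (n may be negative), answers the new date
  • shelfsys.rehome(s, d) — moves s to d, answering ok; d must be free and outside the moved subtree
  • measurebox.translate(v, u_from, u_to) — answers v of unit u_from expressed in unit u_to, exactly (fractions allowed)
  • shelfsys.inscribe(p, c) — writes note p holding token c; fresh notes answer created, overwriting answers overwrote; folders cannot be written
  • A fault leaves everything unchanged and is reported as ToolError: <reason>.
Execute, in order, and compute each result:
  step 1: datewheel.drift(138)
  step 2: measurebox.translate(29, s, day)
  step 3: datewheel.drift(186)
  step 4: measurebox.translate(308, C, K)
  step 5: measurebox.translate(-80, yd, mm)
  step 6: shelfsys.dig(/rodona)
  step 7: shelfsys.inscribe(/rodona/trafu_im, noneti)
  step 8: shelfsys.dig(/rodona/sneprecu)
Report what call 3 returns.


% 1. drift(n: 138) : 2106-11-06
% 2. translate(v: 29, u_from: s, u_to: day) : 29/86400
% 3. drift(n: 186) : 2107-05-11
% 4. translate(v: 308, u_from: C, u_to: K) : 11623/20
% 5. translate(v: -80, u_from: yd, u_to: mm) : -73152
% 6. dig(p: /rodona) : ok
% 7. inscribe(p: /rodona/trafu_im, c: noneti) : created
% 8. dig(p: /rodona/sneprecu) : ok

Answer: 2107-05-11


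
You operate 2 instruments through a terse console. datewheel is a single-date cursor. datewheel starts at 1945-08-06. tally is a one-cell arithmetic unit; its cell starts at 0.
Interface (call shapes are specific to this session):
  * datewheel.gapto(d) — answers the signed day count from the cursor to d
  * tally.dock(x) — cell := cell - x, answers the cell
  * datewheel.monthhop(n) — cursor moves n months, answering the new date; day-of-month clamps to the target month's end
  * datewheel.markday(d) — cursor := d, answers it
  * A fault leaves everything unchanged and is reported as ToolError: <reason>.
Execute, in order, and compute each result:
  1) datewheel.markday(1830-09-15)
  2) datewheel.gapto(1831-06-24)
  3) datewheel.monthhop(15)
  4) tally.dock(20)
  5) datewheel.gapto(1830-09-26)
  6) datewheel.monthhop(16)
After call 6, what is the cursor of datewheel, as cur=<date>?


Answer: cur=1833-04-15

Derivation:
Act: datewheel.markday[d=1830-09-15]
Obs: 1830-09-15
Act: datewheel.gapto[d=1831-06-24]
Obs: 282
Act: datewheel.monthhop[n=15]
Obs: 1831-12-15
Act: tally.dock[x=20]
Obs: -20
Act: datewheel.gapto[d=1830-09-26]
Obs: -445
Act: datewheel.monthhop[n=16]
Obs: 1833-04-15
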